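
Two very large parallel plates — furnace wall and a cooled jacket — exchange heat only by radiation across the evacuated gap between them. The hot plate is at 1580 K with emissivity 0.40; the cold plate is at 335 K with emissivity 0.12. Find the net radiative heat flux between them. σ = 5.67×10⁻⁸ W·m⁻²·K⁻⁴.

For two infinite grey parallel plates, q = σ(T₁⁴ − T₂⁴)/(1/ε₁ + 1/ε₂ − 1).
T₁⁴ − T₂⁴ = 6.232×10¹² − 1.259×10¹⁰ = 6.219×10¹² K⁴.
1/ε₁ + 1/ε₂ − 1 = 2.500 + 8.333 − 1 = 9.833.
q = 5.67×10⁻⁸ × 6.219×10¹² / 9.833.

q ≈ 35900 W/m²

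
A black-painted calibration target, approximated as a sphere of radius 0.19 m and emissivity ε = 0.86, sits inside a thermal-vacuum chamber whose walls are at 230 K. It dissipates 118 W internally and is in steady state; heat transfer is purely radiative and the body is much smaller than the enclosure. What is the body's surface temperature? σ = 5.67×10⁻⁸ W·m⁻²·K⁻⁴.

For a small grey body in a large enclosure, net radiated power = εσA(T⁴ − T_w⁴).
Steady state: P = εσA(T⁴ − T_w⁴) with A = 4πr² = 0.4536 m².
T⁴ = P/(εσA) + T_w⁴ = 118/(0.86·5.67×10⁻⁸·0.4536) + (230)⁴
    = 5.334×10⁹ + 2.798×10⁹ = 8.133×10⁹ K⁴.

T ≈ 300 K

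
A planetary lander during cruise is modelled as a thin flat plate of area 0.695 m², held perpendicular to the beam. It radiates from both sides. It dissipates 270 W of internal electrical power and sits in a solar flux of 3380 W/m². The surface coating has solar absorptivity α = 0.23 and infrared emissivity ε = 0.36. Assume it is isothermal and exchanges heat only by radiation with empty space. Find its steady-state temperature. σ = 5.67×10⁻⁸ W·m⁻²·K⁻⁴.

T ≈ 411 K

At steady state, absorbed solar power + internal power = radiated power.
Absorbed: α·S·A_cross = 0.23·3380·0.6950 = 540.3 W (cross-section A).
Total input = 540.3 + 270 = 810.3 W.
Radiated: εσ·A_surf·T⁴ with A_surf = 2A = 1.390 m².
T⁴ = 810.3/(0.36·5.67×10⁻⁸·1.390) = 2.856×10¹⁰ K⁴.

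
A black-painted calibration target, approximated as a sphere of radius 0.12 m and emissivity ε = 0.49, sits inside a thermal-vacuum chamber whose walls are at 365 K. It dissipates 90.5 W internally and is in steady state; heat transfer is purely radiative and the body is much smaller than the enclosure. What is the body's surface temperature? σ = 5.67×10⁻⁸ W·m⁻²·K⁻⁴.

For a small grey body in a large enclosure, net radiated power = εσA(T⁴ − T_w⁴).
Steady state: P = εσA(T⁴ − T_w⁴) with A = 4πr² = 0.1810 m².
T⁴ = P/(εσA) + T_w⁴ = 90.5/(0.49·5.67×10⁻⁸·0.1810) + (365)⁴
    = 1.800×10¹⁰ + 1.775×10¹⁰ = 3.575×10¹⁰ K⁴.

T ≈ 435 K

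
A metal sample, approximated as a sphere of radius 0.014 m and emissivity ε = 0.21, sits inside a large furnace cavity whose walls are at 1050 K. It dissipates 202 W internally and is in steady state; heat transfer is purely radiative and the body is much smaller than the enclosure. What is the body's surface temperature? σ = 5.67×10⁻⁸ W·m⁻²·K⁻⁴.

For a small grey body in a large enclosure, net radiated power = εσA(T⁴ − T_w⁴).
Steady state: P = εσA(T⁴ − T_w⁴) with A = 4πr² = 0.002463 m².
T⁴ = P/(εσA) + T_w⁴ = 202/(0.21·5.67×10⁻⁸·0.002463) + (1050)⁴
    = 6.888×10¹² + 1.216×10¹² = 8.103×10¹² K⁴.

T ≈ 1690 K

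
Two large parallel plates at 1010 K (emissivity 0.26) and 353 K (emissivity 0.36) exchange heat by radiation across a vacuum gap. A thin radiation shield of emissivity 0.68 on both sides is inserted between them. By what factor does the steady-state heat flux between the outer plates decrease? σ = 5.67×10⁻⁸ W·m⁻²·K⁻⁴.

factor ≈ 1.35

Without shield: q₀ = σΔ(T⁴)/(1/ε₁+1/ε₂−1) with denominator 5.624.
With shield the two gaps are in series; the resistances add: (1/ε₁+1/ε_s−1)+(1/ε_s+1/ε₂−1) = 4.317+3.248 = 7.565.
Heat-flux ratio q₀/q = 7.565/5.624.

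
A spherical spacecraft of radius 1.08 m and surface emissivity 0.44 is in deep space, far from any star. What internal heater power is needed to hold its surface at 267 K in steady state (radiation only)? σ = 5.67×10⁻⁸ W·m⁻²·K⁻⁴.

P ≈ 1860 W

P = εσ·4πr²·T⁴.
4πr² = 14.66 m²; T⁴ = 5.082×10⁹ K⁴.
P = 0.44·5.67×10⁻⁸·14.66·5.082×10⁹.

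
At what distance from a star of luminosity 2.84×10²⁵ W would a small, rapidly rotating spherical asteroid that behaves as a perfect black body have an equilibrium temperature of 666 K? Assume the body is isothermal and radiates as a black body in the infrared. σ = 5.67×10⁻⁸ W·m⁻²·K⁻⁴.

For an isothermal black-emitting sphere, (1−a)S·πr² = σ·4πr²·T⁴ ⇒ S = 4σT⁴/(1−a).
S = 4·5.67×10⁻⁸·(666)⁴/1.00 = 44620 W/m².
Flux falls as S = L/(4πd²), so d = √(L/(4πS)) = √(2.84×10²⁵/(4π·44620)).

d ≈ 7.12×10⁹ m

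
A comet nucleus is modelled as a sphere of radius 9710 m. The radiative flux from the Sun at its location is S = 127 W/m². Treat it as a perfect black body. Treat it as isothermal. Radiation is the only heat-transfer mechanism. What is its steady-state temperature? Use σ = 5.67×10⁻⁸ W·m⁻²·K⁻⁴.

At equilibrium, absorbed power = emitted power.
Absorbing cross-section = πr² = 2.962×10⁸ m²; emitting surface = 4πr² = 1.185×10⁹ m² (ratio 4).
S·A_cross = εσ·A_surf·T⁴  ⇒  T⁴ = S/(4σ).
T⁴ = 1.00·127/(4·5.67×10⁻⁸) = 5.600×10⁸ K⁴.
T = (5.600×10⁸)^(1/4).

T ≈ 154 K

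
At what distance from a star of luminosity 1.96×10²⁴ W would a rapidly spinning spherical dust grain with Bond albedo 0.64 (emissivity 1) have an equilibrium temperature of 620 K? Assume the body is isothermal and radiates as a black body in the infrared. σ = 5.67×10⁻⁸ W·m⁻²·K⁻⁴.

d ≈ 1.29×10⁹ m

For an isothermal black-emitting sphere, (1−a)S·πr² = σ·4πr²·T⁴ ⇒ S = 4σT⁴/(1−a).
S = 4·5.67×10⁻⁸·(620)⁴/0.360 = 93090 W/m².
Flux falls as S = L/(4πd²), so d = √(L/(4πS)) = √(1.96×10²⁴/(4π·93090)).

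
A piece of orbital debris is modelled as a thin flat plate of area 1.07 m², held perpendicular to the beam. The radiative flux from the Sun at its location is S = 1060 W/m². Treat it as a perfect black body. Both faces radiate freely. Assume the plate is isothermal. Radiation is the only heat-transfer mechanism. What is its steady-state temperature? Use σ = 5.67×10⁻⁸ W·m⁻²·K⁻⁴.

At equilibrium, absorbed power = emitted power.
Absorbing cross-section = A = 1.070 m²; emitting surface = 2A = 2.140 m² (ratio 2).
S·A_cross = εσ·A_surf·T⁴  ⇒  T⁴ = S/(2σ).
T⁴ = 1.00·1060/(2·5.67×10⁻⁸) = 9.347×10⁹ K⁴.
T = (9.347×10⁹)^(1/4).

T ≈ 311 K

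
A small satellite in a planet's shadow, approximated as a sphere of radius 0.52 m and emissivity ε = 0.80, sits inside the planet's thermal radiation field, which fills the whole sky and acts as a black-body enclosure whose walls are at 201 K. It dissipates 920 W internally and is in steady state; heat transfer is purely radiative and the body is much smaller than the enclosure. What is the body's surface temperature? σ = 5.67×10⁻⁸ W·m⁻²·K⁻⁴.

T ≈ 295 K

For a small grey body in a large enclosure, net radiated power = εσA(T⁴ − T_w⁴).
Steady state: P = εσA(T⁴ − T_w⁴) with A = 4πr² = 3.398 m².
T⁴ = P/(εσA) + T_w⁴ = 920/(0.80·5.67×10⁻⁸·3.398) + (201)⁴
    = 5.969×10⁹ + 1.632×10⁹ = 7.601×10⁹ K⁴.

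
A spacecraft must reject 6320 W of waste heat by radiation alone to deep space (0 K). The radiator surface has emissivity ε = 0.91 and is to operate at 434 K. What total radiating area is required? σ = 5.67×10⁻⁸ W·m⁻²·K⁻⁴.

A ≈ 3.45 m²

P = εσA T⁴ ⇒ A = P/(εσT⁴).
T⁴ = 3.548×10¹⁰ K⁴.
A = 6320/(0.91 × 5.67×10⁻⁸ × 3.548×10¹⁰).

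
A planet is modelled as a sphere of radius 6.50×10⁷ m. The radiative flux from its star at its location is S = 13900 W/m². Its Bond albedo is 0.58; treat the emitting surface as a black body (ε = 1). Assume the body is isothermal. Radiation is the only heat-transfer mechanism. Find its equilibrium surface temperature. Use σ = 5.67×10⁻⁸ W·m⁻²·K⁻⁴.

T ≈ 401 K

At equilibrium, absorbed power = emitted power.
Absorbing cross-section = πr² = 1.327×10¹⁶ m²; emitting surface = 4πr² = 5.309×10¹⁶ m² (ratio 4).
(1−a)S·A_cross = εσ·A_surf·T⁴  ⇒  T⁴ = (1−a)S/(4σ).
T⁴ = 0.420·13900/(4·5.67×10⁻⁸) = 2.574×10¹⁰ K⁴.
T = (2.574×10¹⁰)^(1/4).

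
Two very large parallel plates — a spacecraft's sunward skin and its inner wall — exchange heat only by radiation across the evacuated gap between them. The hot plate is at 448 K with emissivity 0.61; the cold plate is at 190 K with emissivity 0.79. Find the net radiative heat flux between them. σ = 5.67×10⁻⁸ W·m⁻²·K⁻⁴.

q ≈ 1160 W/m²

For two infinite grey parallel plates, q = σ(T₁⁴ − T₂⁴)/(1/ε₁ + 1/ε₂ − 1).
T₁⁴ − T₂⁴ = 4.028×10¹⁰ − 1.303×10⁹ = 3.898×10¹⁰ K⁴.
1/ε₁ + 1/ε₂ − 1 = 1.639 + 1.266 − 1 = 1.905.
q = 5.67×10⁻⁸ × 3.898×10¹⁰ / 1.905.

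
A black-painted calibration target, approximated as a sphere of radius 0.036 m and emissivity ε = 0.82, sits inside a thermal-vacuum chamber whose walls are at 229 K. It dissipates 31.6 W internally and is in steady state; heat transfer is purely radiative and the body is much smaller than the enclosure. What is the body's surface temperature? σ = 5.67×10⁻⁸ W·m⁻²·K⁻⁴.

T ≈ 459 K

For a small grey body in a large enclosure, net radiated power = εσA(T⁴ − T_w⁴).
Steady state: P = εσA(T⁴ − T_w⁴) with A = 4πr² = 0.01629 m².
T⁴ = P/(εσA) + T_w⁴ = 31.6/(0.82·5.67×10⁻⁸·0.01629) + (229)⁴
    = 4.173×10¹⁰ + 2.750×10⁹ = 4.448×10¹⁰ K⁴.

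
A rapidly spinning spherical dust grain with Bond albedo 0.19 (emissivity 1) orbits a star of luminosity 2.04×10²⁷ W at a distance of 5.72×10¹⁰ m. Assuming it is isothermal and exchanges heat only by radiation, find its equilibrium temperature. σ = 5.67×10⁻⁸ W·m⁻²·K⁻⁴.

First find the stellar flux at distance d: S = L/(4πd²) = 2.04×10²⁷/(4π·(5.72×10¹⁰)²) = 49620 W/m².
For an isothermal sphere, absorbed (1−a)S·πr² = emitted σ·4πr²·T⁴, so T⁴ = (1−a)S/(4σ).
T⁴ = 0.810·49620/(4·5.67×10⁻⁸) = 1.772×10¹¹ K⁴.

T ≈ 649 K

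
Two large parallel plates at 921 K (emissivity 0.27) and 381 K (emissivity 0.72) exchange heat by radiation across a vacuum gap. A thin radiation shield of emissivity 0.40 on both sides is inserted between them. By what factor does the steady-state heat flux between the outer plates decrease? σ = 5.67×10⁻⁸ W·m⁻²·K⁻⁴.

Without shield: q₀ = σΔ(T⁴)/(1/ε₁+1/ε₂−1) with denominator 4.093.
With shield the two gaps are in series; the resistances add: (1/ε₁+1/ε_s−1)+(1/ε_s+1/ε₂−1) = 5.204+2.889 = 8.093.
Heat-flux ratio q₀/q = 8.093/4.093.

factor ≈ 1.98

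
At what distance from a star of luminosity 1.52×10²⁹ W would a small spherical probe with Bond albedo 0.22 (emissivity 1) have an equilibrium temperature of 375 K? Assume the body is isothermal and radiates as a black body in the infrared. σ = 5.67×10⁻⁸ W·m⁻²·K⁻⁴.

For an isothermal black-emitting sphere, (1−a)S·πr² = σ·4πr²·T⁴ ⇒ S = 4σT⁴/(1−a).
S = 4·5.67×10⁻⁸·(375)⁴/0.780 = 5750 W/m².
Flux falls as S = L/(4πd²), so d = √(L/(4πS)) = √(1.52×10²⁹/(4π·5750)).

d ≈ 1.45×10¹² m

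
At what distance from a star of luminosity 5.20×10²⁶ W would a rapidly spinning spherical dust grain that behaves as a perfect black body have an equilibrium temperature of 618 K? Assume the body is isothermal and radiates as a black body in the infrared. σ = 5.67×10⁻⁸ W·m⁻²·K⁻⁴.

For an isothermal black-emitting sphere, (1−a)S·πr² = σ·4πr²·T⁴ ⇒ S = 4σT⁴/(1−a).
S = 4·5.67×10⁻⁸·(618)⁴/1.00 = 33080 W/m².
Flux falls as S = L/(4πd²), so d = √(L/(4πS)) = √(5.20×10²⁶/(4π·33080)).

d ≈ 3.54×10¹⁰ m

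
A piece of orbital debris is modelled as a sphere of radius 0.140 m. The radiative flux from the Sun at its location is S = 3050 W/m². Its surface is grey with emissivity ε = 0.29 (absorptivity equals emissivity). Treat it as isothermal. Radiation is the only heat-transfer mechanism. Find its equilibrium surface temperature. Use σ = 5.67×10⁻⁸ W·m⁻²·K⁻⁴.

T ≈ 341 K

At equilibrium, absorbed power = emitted power.
Absorbing cross-section = πr² = 0.06158 m²; emitting surface = 4πr² = 0.2463 m² (ratio 4).
εS·A_cross = εσ·A_surf·T⁴  ⇒  T⁴ = S/(4σ)   (ε cancels).
T⁴ = 3050/(4·5.67×10⁻⁸) = 1.345×10¹⁰ K⁴.
T = (1.345×10¹⁰)^(1/4).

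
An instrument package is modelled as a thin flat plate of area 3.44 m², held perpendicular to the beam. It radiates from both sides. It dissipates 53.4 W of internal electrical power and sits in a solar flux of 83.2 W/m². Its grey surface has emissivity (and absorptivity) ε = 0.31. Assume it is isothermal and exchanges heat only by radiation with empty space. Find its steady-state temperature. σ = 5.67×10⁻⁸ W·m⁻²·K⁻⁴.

T ≈ 185 K

At steady state, absorbed solar power + internal power = radiated power.
Absorbed: α·S·A_cross = 0.31·83.2·3.440 = 88.72 W (cross-section A).
Total input = 88.72 + 53.4 = 142.1 W.
Radiated: εσ·A_surf·T⁴ with A_surf = 2A = 6.880 m².
T⁴ = 142.1/(0.31·5.67×10⁻⁸·6.880) = 1.175×10⁹ K⁴.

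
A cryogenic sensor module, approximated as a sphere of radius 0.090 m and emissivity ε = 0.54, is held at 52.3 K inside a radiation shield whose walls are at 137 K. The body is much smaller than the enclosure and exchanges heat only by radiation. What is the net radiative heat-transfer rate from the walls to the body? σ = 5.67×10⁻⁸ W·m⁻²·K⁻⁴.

For a small grey body in a large enclosure: P_net = εσA(T_body⁴ − T_wall⁴).
A = 4πr² = 0.1018 m²; T_body⁴ − T_wall⁴ = 7.482×10⁶ − 3.523×10⁸ = -3.448×10⁸ K⁴.
|P_net| = 0.54·5.67×10⁻⁸·0.1018·3.448×10⁸.

P_net ≈ 1.07 W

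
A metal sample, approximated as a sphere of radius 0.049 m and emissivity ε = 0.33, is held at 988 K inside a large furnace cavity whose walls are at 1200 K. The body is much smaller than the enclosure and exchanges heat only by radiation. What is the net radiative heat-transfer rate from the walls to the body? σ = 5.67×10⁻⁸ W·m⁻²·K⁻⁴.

For a small grey body in a large enclosure: P_net = εσA(T_body⁴ − T_wall⁴).
A = 4πr² = 0.03017 m²; T_body⁴ − T_wall⁴ = 9.529×10¹¹ − 2.074×10¹² = -1.121×10¹² K⁴.
|P_net| = 0.33·5.67×10⁻⁸·0.03017·1.121×10¹².

P_net ≈ 633 W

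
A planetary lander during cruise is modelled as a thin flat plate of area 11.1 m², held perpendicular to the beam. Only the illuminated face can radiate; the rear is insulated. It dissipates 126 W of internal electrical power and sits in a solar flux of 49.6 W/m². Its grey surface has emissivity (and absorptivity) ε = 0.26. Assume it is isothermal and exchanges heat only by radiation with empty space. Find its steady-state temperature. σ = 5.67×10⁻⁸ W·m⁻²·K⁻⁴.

T ≈ 201 K

At steady state, absorbed solar power + internal power = radiated power.
Absorbed: α·S·A_cross = 0.26·49.6·11.10 = 143.1 W (cross-section A).
Total input = 143.1 + 126 = 269.1 W.
Radiated: εσ·A_surf·T⁴ with A_surf = A = 11.10 m².
T⁴ = 269.1/(0.26·5.67×10⁻⁸·11.10) = 1.645×10⁹ K⁴.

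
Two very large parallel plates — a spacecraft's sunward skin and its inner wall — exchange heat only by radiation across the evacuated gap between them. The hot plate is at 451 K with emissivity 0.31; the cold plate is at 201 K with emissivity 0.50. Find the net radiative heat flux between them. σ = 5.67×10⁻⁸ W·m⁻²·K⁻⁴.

q ≈ 533 W/m²

For two infinite grey parallel plates, q = σ(T₁⁴ − T₂⁴)/(1/ε₁ + 1/ε₂ − 1).
T₁⁴ − T₂⁴ = 4.137×10¹⁰ − 1.632×10⁹ = 3.974×10¹⁰ K⁴.
1/ε₁ + 1/ε₂ − 1 = 3.226 + 2.000 − 1 = 4.226.
q = 5.67×10⁻⁸ × 3.974×10¹⁰ / 4.226.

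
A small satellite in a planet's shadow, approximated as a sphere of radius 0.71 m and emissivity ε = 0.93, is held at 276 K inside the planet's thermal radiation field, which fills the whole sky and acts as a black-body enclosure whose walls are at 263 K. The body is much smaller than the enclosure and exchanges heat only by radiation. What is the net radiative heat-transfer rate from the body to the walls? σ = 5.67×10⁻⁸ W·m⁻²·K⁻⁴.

For a small grey body in a large enclosure: P_net = εσA(T_body⁴ − T_wall⁴).
A = 4πr² = 6.335 m²; T_body⁴ − T_wall⁴ = 5.803×10⁹ − 4.784×10⁹ = 1.018×10⁹ K⁴.
|P_net| = 0.93·5.67×10⁻⁸·6.335·1.018×10⁹.

P_net ≈ 340 W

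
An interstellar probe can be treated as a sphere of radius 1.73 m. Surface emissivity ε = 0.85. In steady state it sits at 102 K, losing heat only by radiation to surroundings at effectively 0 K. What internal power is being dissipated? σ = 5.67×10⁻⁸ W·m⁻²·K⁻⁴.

Steady state: P = εσA T⁴.
A = 4πr² = 37.61 m²; T⁴ = (102)⁴ = 1.082×10⁸ K⁴.
P = 0.85 × 5.67×10⁻⁸ × 37.61 × 1.082×10⁸.

P ≈ 196 W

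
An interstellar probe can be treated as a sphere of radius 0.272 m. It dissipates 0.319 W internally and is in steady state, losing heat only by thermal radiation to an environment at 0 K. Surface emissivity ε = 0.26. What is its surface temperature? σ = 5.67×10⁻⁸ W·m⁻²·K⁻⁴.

Steady state: internal power = radiated power, P = εσA T⁴.
Radiating area A = 4πr² = 0.9297 m².
T⁴ = P/(εσA) = 0.319/(0.26·5.67×10⁻⁸·0.9297) = 2.327×10⁷ K⁴.
T = (2.327×10⁷)^(1/4).

T ≈ 69.5 K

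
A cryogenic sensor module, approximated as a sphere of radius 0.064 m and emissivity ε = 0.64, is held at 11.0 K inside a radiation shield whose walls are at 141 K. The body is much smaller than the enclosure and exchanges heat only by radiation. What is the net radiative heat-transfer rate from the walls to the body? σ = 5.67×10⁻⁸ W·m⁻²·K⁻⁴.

For a small grey body in a large enclosure: P_net = εσA(T_body⁴ − T_wall⁴).
A = 4πr² = 0.05147 m²; T_body⁴ − T_wall⁴ = 14640 − 3.953×10⁸ = -3.952×10⁸ K⁴.
|P_net| = 0.64·5.67×10⁻⁸·0.05147·3.952×10⁸.

P_net ≈ 0.738 W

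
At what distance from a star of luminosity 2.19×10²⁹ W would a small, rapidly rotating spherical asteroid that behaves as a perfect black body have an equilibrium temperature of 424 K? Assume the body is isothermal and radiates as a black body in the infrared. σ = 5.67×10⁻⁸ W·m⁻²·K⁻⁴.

For an isothermal black-emitting sphere, (1−a)S·πr² = σ·4πr²·T⁴ ⇒ S = 4σT⁴/(1−a).
S = 4·5.67×10⁻⁸·(424)⁴/1.00 = 7330 W/m².
Flux falls as S = L/(4πd²), so d = √(L/(4πS)) = √(2.19×10²⁹/(4π·7330)).

d ≈ 1.54×10¹² m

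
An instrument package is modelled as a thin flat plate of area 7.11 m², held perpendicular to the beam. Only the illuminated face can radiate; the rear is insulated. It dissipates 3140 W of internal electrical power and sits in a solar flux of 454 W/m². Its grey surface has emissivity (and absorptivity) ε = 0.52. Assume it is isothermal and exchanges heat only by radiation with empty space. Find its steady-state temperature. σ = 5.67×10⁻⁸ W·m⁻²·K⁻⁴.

At steady state, absorbed solar power + internal power = radiated power.
Absorbed: α·S·A_cross = 0.52·454·7.110 = 1679 W (cross-section A).
Total input = 1679 + 3140 = 4819 W.
Radiated: εσ·A_surf·T⁴ with A_surf = A = 7.110 m².
T⁴ = 4819/(0.52·5.67×10⁻⁸·7.110) = 2.299×10¹⁰ K⁴.

T ≈ 389 K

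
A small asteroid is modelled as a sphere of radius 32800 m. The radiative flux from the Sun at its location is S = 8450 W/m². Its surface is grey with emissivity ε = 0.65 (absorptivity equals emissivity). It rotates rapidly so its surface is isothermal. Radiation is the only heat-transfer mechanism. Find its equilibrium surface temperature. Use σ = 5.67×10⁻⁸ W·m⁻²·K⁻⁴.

At equilibrium, absorbed power = emitted power.
Absorbing cross-section = πr² = 3.380×10⁹ m²; emitting surface = 4πr² = 1.352×10¹⁰ m² (ratio 4).
εS·A_cross = εσ·A_surf·T⁴  ⇒  T⁴ = S/(4σ)   (ε cancels).
T⁴ = 8450/(4·5.67×10⁻⁸) = 3.726×10¹⁰ K⁴.
T = (3.726×10¹⁰)^(1/4).

T ≈ 439 K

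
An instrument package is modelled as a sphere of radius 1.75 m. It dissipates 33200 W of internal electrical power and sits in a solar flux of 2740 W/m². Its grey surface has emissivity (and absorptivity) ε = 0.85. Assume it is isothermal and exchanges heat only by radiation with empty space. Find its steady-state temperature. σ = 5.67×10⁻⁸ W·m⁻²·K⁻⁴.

T ≈ 416 K

At steady state, absorbed solar power + internal power = radiated power.
Absorbed: α·S·A_cross = 0.85·2740·9.621 = 22410 W (cross-section πr²).
Total input = 22410 + 33200 = 55610 W.
Radiated: εσ·A_surf·T⁴ with A_surf = 4πr² = 38.48 m².
T⁴ = 55610/(0.85·5.67×10⁻⁸·38.48) = 2.998×10¹⁰ K⁴.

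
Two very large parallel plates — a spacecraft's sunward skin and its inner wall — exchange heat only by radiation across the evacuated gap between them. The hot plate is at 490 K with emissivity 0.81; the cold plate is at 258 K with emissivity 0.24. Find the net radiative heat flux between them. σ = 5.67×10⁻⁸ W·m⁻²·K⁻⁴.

q ≈ 686 W/m²

For two infinite grey parallel plates, q = σ(T₁⁴ − T₂⁴)/(1/ε₁ + 1/ε₂ − 1).
T₁⁴ − T₂⁴ = 5.765×10¹⁰ − 4.431×10⁹ = 5.322×10¹⁰ K⁴.
1/ε₁ + 1/ε₂ − 1 = 1.235 + 4.167 − 1 = 4.401.
q = 5.67×10⁻⁸ × 5.322×10¹⁰ / 4.401.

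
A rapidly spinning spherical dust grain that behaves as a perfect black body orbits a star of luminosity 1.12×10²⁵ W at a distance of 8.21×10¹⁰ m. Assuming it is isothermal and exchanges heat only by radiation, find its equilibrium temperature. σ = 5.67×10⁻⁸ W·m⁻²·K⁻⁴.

T ≈ 155 K

First find the stellar flux at distance d: S = L/(4πd²) = 1.12×10²⁵/(4π·(8.21×10¹⁰)²) = 132.2 W/m².
For an isothermal sphere, absorbed (1−a)S·πr² = emitted σ·4πr²·T⁴, so T⁴ = (1−a)S/(4σ).
T⁴ = 1.00·132.2/(4·5.67×10⁻⁸) = 5.830×10⁸ K⁴.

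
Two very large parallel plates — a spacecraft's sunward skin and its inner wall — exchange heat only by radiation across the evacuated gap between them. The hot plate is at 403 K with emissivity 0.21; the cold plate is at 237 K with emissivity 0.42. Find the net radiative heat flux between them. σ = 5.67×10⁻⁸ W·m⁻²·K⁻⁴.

For two infinite grey parallel plates, q = σ(T₁⁴ − T₂⁴)/(1/ε₁ + 1/ε₂ − 1).
T₁⁴ − T₂⁴ = 2.638×10¹⁰ − 3.155×10⁹ = 2.322×10¹⁰ K⁴.
1/ε₁ + 1/ε₂ − 1 = 4.762 + 2.381 − 1 = 6.143.
q = 5.67×10⁻⁸ × 2.322×10¹⁰ / 6.143.

q ≈ 214 W/m²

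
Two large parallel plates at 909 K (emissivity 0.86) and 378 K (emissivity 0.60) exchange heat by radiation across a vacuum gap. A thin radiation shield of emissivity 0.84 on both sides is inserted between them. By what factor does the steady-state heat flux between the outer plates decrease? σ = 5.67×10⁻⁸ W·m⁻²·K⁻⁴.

Without shield: q₀ = σΔ(T⁴)/(1/ε₁+1/ε₂−1) with denominator 1.829.
With shield the two gaps are in series; the resistances add: (1/ε₁+1/ε_s−1)+(1/ε_s+1/ε₂−1) = 1.353+1.857 = 3.210.
Heat-flux ratio q₀/q = 3.210/1.829.

factor ≈ 1.75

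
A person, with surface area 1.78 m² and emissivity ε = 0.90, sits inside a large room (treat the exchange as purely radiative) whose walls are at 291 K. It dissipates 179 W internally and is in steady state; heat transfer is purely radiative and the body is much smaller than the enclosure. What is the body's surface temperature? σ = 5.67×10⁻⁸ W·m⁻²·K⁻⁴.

For a small grey body in a large enclosure, net radiated power = εσA(T⁴ − T_w⁴).
Steady state: P = εσA(T⁴ − T_w⁴) with A = 1.78 m².
T⁴ = P/(εσA) + T_w⁴ = 179/(0.90·5.67×10⁻⁸·1.780) + (291)⁴
    = 1.971×10⁹ + 7.171×10⁹ = 9.142×10⁹ K⁴.

T ≈ 309 K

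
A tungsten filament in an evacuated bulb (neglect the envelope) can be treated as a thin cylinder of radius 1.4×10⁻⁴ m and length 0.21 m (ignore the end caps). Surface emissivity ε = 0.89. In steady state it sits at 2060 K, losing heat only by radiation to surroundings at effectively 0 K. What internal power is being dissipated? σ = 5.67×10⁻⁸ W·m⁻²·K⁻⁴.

Steady state: P = εσA T⁴.
A = 2πrL = 1.847×10⁻⁴ m²; T⁴ = (2060)⁴ = 1.801×10¹³ K⁴.
P = 0.89 × 5.67×10⁻⁸ × 1.847×10⁻⁴ × 1.801×10¹³.

P ≈ 168 W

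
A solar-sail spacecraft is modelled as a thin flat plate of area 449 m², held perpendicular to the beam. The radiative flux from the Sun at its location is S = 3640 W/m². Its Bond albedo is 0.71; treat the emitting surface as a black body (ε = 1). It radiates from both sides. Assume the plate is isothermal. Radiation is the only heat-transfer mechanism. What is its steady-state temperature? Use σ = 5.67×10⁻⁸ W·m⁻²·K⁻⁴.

At equilibrium, absorbed power = emitted power.
Absorbing cross-section = A = 449.0 m²; emitting surface = 2A = 898.0 m² (ratio 2).
(1−a)S·A_cross = εσ·A_surf·T⁴  ⇒  T⁴ = (1−a)S/(2σ).
T⁴ = 0.290·3640/(2·5.67×10⁻⁸) = 9.309×10⁹ K⁴.
T = (9.309×10⁹)^(1/4).

T ≈ 311 K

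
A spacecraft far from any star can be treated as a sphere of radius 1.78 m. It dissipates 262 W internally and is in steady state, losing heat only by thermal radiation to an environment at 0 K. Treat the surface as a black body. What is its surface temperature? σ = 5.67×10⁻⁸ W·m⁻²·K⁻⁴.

Steady state: internal power = radiated power, P = εσA T⁴.
Radiating area A = 4πr² = 39.82 m².
T⁴ = P/(εσA) = 262/(1.0·5.67×10⁻⁸·39.82) = 1.161×10⁸ K⁴.
T = (1.161×10⁸)^(1/4).

T ≈ 104 K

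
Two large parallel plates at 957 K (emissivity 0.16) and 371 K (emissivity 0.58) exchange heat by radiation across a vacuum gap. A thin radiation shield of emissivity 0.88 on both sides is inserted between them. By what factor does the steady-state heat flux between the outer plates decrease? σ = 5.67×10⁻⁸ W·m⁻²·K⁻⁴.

Without shield: q₀ = σΔ(T⁴)/(1/ε₁+1/ε₂−1) with denominator 6.974.
With shield the two gaps are in series; the resistances add: (1/ε₁+1/ε_s−1)+(1/ε_s+1/ε₂−1) = 6.386+1.861 = 8.247.
Heat-flux ratio q₀/q = 8.247/6.974.

factor ≈ 1.18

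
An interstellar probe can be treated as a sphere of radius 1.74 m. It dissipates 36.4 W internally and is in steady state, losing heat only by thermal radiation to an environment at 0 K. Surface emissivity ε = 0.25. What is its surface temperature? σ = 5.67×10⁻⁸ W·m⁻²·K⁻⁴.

T ≈ 90.6 K

Steady state: internal power = radiated power, P = εσA T⁴.
Radiating area A = 4πr² = 38.05 m².
T⁴ = P/(εσA) = 36.4/(0.25·5.67×10⁻⁸·38.05) = 6.749×10⁷ K⁴.
T = (6.749×10⁷)^(1/4).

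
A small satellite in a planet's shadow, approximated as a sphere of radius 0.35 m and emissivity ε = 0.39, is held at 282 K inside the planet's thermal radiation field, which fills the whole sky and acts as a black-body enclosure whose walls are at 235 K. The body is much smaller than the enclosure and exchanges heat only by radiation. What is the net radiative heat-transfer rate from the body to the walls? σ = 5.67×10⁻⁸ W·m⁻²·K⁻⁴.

P_net ≈ 111 W

For a small grey body in a large enclosure: P_net = εσA(T_body⁴ − T_wall⁴).
A = 4πr² = 1.539 m²; T_body⁴ − T_wall⁴ = 6.324×10⁹ − 3.050×10⁹ = 3.274×10⁹ K⁴.
|P_net| = 0.39·5.67×10⁻⁸·1.539·3.274×10⁹.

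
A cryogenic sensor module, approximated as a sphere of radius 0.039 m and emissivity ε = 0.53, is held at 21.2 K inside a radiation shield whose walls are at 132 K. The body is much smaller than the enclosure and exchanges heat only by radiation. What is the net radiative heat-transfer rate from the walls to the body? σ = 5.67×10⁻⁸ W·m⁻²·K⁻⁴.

P_net ≈ 0.174 W

For a small grey body in a large enclosure: P_net = εσA(T_body⁴ − T_wall⁴).
A = 4πr² = 0.01911 m²; T_body⁴ − T_wall⁴ = 2.020×10⁵ − 3.036×10⁸ = -3.034×10⁸ K⁴.
|P_net| = 0.53·5.67×10⁻⁸·0.01911·3.034×10⁸.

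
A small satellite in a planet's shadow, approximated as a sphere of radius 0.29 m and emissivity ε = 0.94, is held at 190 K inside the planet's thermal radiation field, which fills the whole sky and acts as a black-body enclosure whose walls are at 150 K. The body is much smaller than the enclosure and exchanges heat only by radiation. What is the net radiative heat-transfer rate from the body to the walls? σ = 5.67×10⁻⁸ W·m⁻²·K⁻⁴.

For a small grey body in a large enclosure: P_net = εσA(T_body⁴ − T_wall⁴).
A = 4πr² = 1.057 m²; T_body⁴ − T_wall⁴ = 1.303×10⁹ − 5.062×10⁸ = 7.970×10⁸ K⁴.
|P_net| = 0.94·5.67×10⁻⁸·1.057·7.970×10⁸.

P_net ≈ 44.9 W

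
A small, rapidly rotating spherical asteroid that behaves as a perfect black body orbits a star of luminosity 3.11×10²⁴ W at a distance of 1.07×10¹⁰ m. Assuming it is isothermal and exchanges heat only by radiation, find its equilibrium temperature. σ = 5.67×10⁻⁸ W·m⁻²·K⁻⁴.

T ≈ 312 K

First find the stellar flux at distance d: S = L/(4πd²) = 3.11×10²⁴/(4π·(1.07×10¹⁰)²) = 2162 W/m².
For an isothermal sphere, absorbed (1−a)S·πr² = emitted σ·4πr²·T⁴, so T⁴ = (1−a)S/(4σ).
T⁴ = 1.00·2162/(4·5.67×10⁻⁸) = 9.531×10⁹ K⁴.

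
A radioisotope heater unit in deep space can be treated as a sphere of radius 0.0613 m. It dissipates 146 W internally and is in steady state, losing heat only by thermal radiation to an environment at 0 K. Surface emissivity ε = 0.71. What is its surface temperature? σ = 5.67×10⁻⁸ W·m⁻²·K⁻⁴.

Steady state: internal power = radiated power, P = εσA T⁴.
Radiating area A = 4πr² = 0.04722 m².
T⁴ = P/(εσA) = 146/(0.71·5.67×10⁻⁸·0.04722) = 7.680×10¹⁰ K⁴.
T = (7.680×10¹⁰)^(1/4).

T ≈ 526 K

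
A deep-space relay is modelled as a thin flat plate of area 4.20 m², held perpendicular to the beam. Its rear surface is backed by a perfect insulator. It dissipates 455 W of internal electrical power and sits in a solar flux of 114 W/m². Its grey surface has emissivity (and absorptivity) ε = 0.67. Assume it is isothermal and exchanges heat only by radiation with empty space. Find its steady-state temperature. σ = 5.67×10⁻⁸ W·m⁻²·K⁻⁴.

At steady state, absorbed solar power + internal power = radiated power.
Absorbed: α·S·A_cross = 0.67·114·4.200 = 320.8 W (cross-section A).
Total input = 320.8 + 455 = 775.8 W.
Radiated: εσ·A_surf·T⁴ with A_surf = A = 4.200 m².
T⁴ = 775.8/(0.67·5.67×10⁻⁸·4.200) = 4.862×10⁹ K⁴.

T ≈ 264 K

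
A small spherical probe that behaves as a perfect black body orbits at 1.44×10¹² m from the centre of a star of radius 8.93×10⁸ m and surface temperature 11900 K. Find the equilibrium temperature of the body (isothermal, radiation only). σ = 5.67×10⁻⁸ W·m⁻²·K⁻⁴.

T ≈ 210 K

The star's surface emits σT_*⁴; at distance d the flux is S = σT_*⁴(R_*/d)².
S = 5.67×10⁻⁸·(11900)⁴·(8.93×10⁸/1.44×10¹²)² = 437.3 W/m².
For an isothermal sphere T⁴ = (1−a)S/(4σ) = 1.928×10⁹ K⁴.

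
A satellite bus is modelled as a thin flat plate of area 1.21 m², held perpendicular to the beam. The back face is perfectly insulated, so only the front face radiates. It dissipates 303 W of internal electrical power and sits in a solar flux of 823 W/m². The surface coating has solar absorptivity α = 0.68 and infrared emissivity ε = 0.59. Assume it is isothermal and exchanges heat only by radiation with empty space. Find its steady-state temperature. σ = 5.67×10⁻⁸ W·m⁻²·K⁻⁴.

T ≈ 394 K

At steady state, absorbed solar power + internal power = radiated power.
Absorbed: α·S·A_cross = 0.68·823·1.210 = 677.2 W (cross-section A).
Total input = 677.2 + 303 = 980.2 W.
Radiated: εσ·A_surf·T⁴ with A_surf = A = 1.210 m².
T⁴ = 980.2/(0.59·5.67×10⁻⁸·1.210) = 2.421×10¹⁰ K⁴.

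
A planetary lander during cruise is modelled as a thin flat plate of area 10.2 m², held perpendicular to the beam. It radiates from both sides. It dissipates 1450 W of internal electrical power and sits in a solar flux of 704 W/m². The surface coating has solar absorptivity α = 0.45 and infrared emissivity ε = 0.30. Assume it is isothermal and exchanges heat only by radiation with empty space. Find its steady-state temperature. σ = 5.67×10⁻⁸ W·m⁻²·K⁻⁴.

T ≈ 341 K

At steady state, absorbed solar power + internal power = radiated power.
Absorbed: α·S·A_cross = 0.45·704·10.20 = 3231 W (cross-section A).
Total input = 3231 + 1450 = 4681 W.
Radiated: εσ·A_surf·T⁴ with A_surf = 2A = 20.40 m².
T⁴ = 4681/(0.30·5.67×10⁻⁸·20.40) = 1.349×10¹⁰ K⁴.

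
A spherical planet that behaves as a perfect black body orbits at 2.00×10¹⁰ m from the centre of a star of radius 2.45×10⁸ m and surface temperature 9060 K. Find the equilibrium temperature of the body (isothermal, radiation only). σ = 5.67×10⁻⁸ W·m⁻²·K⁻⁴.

The star's surface emits σT_*⁴; at distance d the flux is S = σT_*⁴(R_*/d)².
S = 5.67×10⁻⁸·(9060)⁴·(2.45×10⁸/2.00×10¹⁰)² = 57330 W/m².
For an isothermal sphere T⁴ = (1−a)S/(4σ) = 2.528×10¹¹ K⁴.

T ≈ 709 K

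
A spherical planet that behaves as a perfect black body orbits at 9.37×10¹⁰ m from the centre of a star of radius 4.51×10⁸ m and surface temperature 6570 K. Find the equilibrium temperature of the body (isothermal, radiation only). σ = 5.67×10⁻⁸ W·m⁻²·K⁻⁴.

The star's surface emits σT_*⁴; at distance d the flux is S = σT_*⁴(R_*/d)².
S = 5.67×10⁻⁸·(6570)⁴·(4.51×10⁸/9.37×10¹⁰)² = 2447 W/m².
For an isothermal sphere T⁴ = (1−a)S/(4σ) = 1.079×10¹⁰ K⁴.

T ≈ 322 K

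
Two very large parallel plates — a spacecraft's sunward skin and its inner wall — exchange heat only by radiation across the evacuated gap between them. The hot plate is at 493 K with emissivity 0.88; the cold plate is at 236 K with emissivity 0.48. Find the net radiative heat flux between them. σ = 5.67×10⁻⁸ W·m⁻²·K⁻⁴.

q ≈ 1430 W/m²

For two infinite grey parallel plates, q = σ(T₁⁴ − T₂⁴)/(1/ε₁ + 1/ε₂ − 1).
T₁⁴ − T₂⁴ = 5.907×10¹⁰ − 3.102×10⁹ = 5.597×10¹⁰ K⁴.
1/ε₁ + 1/ε₂ − 1 = 1.136 + 2.083 − 1 = 2.220.
q = 5.67×10⁻⁸ × 5.597×10¹⁰ / 2.220.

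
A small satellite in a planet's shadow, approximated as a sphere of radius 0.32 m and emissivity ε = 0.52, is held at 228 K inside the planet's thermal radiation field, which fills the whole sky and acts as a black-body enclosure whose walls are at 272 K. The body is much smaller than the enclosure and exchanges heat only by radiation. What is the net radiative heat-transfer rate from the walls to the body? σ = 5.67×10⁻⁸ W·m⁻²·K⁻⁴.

P_net ≈ 105 W

For a small grey body in a large enclosure: P_net = εσA(T_body⁴ − T_wall⁴).
A = 4πr² = 1.287 m²; T_body⁴ − T_wall⁴ = 2.702×10⁹ − 5.474×10⁹ = -2.771×10⁹ K⁴.
|P_net| = 0.52·5.67×10⁻⁸·1.287·2.771×10⁹.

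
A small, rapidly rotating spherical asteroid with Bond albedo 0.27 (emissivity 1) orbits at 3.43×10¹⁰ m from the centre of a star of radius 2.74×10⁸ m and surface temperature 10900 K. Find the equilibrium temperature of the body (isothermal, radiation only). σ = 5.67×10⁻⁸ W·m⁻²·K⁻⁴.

T ≈ 637 K

The star's surface emits σT_*⁴; at distance d the flux is S = σT_*⁴(R_*/d)².
S = 5.67×10⁻⁸·(10900)⁴·(2.74×10⁸/3.43×10¹⁰)² = 51070 W/m².
For an isothermal sphere T⁴ = (1−a)S/(4σ) = 1.644×10¹¹ K⁴.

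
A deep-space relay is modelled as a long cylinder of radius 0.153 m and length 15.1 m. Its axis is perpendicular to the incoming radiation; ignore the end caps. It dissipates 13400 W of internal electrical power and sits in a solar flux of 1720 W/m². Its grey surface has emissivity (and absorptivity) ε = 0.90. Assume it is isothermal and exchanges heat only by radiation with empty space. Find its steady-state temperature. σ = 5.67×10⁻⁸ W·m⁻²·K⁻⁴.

At steady state, absorbed solar power + internal power = radiated power.
Absorbed: α·S·A_cross = 0.90·1720·4.621 = 7153 W (cross-section 2rL).
Total input = 7153 + 13400 = 20550 W.
Radiated: εσ·A_surf·T⁴ with A_surf = 2πrL = 14.52 m².
T⁴ = 20550/(0.90·5.67×10⁻⁸·14.52) = 2.775×10¹⁰ K⁴.

T ≈ 408 K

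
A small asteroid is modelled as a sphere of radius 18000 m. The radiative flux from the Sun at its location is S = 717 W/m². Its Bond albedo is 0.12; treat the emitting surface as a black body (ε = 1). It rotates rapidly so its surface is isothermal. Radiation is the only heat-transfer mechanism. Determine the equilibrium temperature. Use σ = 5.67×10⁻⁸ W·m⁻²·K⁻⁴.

T ≈ 230 K

At equilibrium, absorbed power = emitted power.
Absorbing cross-section = πr² = 1.018×10⁹ m²; emitting surface = 4πr² = 4.072×10⁹ m² (ratio 4).
(1−a)S·A_cross = εσ·A_surf·T⁴  ⇒  T⁴ = (1−a)S/(4σ).
T⁴ = 0.880·717/(4·5.67×10⁻⁸) = 2.782×10⁹ K⁴.
T = (2.782×10⁹)^(1/4).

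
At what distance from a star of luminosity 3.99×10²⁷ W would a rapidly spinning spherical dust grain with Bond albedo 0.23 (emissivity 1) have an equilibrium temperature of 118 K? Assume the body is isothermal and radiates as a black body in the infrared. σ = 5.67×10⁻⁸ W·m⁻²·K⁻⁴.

For an isothermal black-emitting sphere, (1−a)S·πr² = σ·4πr²·T⁴ ⇒ S = 4σT⁴/(1−a).
S = 4·5.67×10⁻⁸·(118)⁴/0.770 = 57.11 W/m².
Flux falls as S = L/(4πd²), so d = √(L/(4πS)) = √(3.99×10²⁷/(4π·57.11)).

d ≈ 2.36×10¹² m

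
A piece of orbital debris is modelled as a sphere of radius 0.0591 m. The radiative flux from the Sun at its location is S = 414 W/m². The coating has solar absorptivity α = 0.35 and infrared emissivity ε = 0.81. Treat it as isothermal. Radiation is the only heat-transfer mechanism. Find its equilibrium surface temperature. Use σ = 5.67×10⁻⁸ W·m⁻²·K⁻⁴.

T ≈ 168 K

At equilibrium, absorbed power = emitted power.
Absorbing cross-section = πr² = 0.01097 m²; emitting surface = 4πr² = 0.04389 m² (ratio 4).
αS·A_cross = εσ·A_surf·T⁴  ⇒  T⁴ = αS/(ε·4σ).
T⁴ = 0.350·414/(0.81·4·5.67×10⁻⁸) = 7.888×10⁸ K⁴.
T = (7.888×10⁸)^(1/4).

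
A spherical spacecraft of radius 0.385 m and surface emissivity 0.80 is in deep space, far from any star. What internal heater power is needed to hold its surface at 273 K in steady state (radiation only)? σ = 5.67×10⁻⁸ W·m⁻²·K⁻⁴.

P = εσ·4πr²·T⁴.
4πr² = 1.863 m²; T⁴ = 5.555×10⁹ K⁴.
P = 0.80·5.67×10⁻⁸·1.863·5.555×10⁹.

P ≈ 469 W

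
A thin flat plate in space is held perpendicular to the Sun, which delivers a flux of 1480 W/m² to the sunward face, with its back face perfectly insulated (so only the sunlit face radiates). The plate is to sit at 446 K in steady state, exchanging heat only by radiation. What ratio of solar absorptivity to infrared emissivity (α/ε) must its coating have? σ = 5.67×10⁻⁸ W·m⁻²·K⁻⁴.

Balance: αS·A = εσ·1A·T⁴ ⇒ α/ε = σT⁴/S.
α/ε = 5.67×10⁻⁸·(446)⁴/1480 = 5.67×10⁻⁸·3.957×10¹⁰/1480.

α/ε ≈ 1.52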